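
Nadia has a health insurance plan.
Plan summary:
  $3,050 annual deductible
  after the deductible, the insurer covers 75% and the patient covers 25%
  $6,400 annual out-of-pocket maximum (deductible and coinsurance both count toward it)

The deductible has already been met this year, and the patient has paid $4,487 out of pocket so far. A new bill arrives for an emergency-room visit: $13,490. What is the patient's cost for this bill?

With the deductible met, the entire $13,490 is subject to coinsurance.
25% of $13,490 = $3,372.50 falls to the patient.
Adding $3,372.50 to the $4,487 already spent would give $7,859.50, which exceeds the $6,400 cap; the patient pays just $6,400 − $4,487 = $1,913.

$1,913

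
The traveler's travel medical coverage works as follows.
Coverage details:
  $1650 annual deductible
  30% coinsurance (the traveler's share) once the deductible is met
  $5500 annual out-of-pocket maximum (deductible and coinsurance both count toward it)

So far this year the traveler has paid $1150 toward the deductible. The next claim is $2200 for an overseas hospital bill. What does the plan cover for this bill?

Deductible still to meet: $1650 − $1150 = $500.
After the $500 deductible portion, $2200 − $500 = $1700 is subject to coinsurance.
30% of $1700 = $510 falls to the traveler.
That puts the traveler's cost at $500 + $510 = $1010 before any cap.
Cumulative spending $1150 + $1010 = $2160 stays under the $5500 maximum.
The insurer covers the remainder: $2200 − $1010 = $1190.

$1190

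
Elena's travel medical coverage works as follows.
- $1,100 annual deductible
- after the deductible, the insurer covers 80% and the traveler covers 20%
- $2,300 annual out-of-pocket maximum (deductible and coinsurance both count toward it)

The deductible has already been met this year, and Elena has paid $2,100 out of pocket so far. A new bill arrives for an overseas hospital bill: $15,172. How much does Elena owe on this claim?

With the deductible met, the entire $15,172 is subject to coinsurance.
Traveler's 20% share of $15,172 is $3,034.40.
That would bring total out-of-pocket to $5,134.40, past the $2,300 cap. The traveler is capped at $2,300 − $2,100 = $200 on this claim.

$200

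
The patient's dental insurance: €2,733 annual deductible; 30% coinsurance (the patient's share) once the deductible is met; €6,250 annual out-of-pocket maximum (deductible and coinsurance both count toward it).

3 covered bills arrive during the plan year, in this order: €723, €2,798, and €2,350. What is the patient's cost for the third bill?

Claim 1 (€723): all of it applies to the deductible. Patient pays €723; OOP now €723.
Claim 2 (€2,798): deductible takes €2,010, €788 remains; coinsurance €788 × 30% = €236.40. Patient pays €2,246.40; OOP now €2,969.40.
Claim 3 (€2,350): deductible already satisfied, so patient's share is 30% × €2,350 = €705. Cost to patient: €705. OOP to date €3,674.40.

€705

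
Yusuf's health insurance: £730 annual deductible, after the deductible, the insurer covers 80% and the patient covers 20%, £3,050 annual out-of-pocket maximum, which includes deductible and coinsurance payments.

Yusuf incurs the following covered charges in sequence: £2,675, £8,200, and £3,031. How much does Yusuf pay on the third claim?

£291

Claim 1 — £2,675: £730 finishes the deductible; £1,945 goes to coinsurance; patient's 20% is £389. Patient pays £1,119; OOP now £1,119.
Claim 2 — £8,200: deductible already satisfied, so patient's share is 20% × £8,200 = £1,640. Patient owes £1,640 (running OOP £2,759).
Claim 3 — £3,031: 20% coinsurance on £3,031 = £606.20. That would push OOP to £3,365.20, over the £3,050 cap, so patient pays £3,050 − £2,759 = £291.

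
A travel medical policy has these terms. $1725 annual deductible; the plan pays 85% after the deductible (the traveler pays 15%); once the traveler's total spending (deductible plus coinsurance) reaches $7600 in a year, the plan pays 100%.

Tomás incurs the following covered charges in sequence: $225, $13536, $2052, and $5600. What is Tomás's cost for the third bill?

Bill 1, $225: entire amount goes to the deductible. Traveler owes $225 (running OOP $225).
Bill 2, $13536: deductible takes $1500, $12036 remains; coinsurance $12036 × 15% = $1805.40. Traveler owes $3305.40 (running OOP $3530.40).
Bill 3, $2052: 15% coinsurance on $2052 = $307.80. Cost to traveler: $307.80. OOP to date $3838.20.

$307.80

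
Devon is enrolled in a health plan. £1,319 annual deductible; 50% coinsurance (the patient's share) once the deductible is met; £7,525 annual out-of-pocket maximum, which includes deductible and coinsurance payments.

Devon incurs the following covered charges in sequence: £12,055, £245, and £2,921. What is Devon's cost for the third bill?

#1 (£12,055): £1,319 to deductible, leaving £10,736; 50% of £10,736 = £5,368. Patient pays £6,687; OOP now £6,687.
#2 (£245): deductible already satisfied, so patient's share is 50% × £245 = £122.50. Cost to patient: £122.50. OOP to date £6,809.50.
#3 (£2,921): deductible met; 50% of £2,921 = £1,460.50. Adding that to £6,809.50 gives £8,270, past the £7,525 cap; patient pays only £7,525 − £6,809.50 = £715.50.

£715.50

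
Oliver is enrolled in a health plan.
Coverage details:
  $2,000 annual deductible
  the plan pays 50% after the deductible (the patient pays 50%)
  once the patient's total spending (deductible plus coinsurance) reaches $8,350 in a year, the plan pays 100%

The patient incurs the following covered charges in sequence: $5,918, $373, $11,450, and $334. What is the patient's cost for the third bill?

$4,204.50

Claim 1 — $5,918: $2,000 finishes the deductible; $3,918 goes to coinsurance; 50% of $3,918 = $1,959. Patient pays $3,959; OOP now $3,959.
Claim 2 — $373: 50% coinsurance on $373 = $186.50. Patient owes $186.50 (running OOP $4,145.50).
Claim 3 — $11,450: deductible already satisfied, so patient's share is 50% × $11,450 = $5,725. Adding that to $4,145.50 gives $9,870.50, past the $8,350 cap; patient pays only $8,350 − $4,145.50 = $4,204.50.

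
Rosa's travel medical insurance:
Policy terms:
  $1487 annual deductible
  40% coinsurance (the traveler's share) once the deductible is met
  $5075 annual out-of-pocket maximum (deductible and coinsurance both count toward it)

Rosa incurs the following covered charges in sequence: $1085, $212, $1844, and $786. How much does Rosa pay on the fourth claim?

#1 ($1085): all of it applies to the deductible. Traveler pays $1085; OOP now $1085.
#2 ($212): all of it applies to the deductible. Traveler owes $212 (running OOP $1297).
#3 ($1844): $190 to deductible, leaving $1654; 40% of $1654 = $661.60. Traveler owes $851.60 (running OOP $2148.60).
#4 ($786): 40% coinsurance on $786 = $314.40. Traveler owes $314.40 (running OOP $2463).

$314.40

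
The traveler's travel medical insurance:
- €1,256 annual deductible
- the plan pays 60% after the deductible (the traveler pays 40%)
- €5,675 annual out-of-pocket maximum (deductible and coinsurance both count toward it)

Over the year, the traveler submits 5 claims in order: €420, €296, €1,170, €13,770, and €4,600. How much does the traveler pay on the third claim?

Bill 1, €420: all of it applies to the deductible. Traveler pays €420; OOP now €420.
Bill 2, €296: fully absorbed by the deductible. Cost to traveler: €296. OOP to date €716.
Bill 3, €1,170: €540 finishes the deductible; €630 goes to coinsurance; 40% of €630 = €252. Traveler pays €792; OOP now €1,508.

€792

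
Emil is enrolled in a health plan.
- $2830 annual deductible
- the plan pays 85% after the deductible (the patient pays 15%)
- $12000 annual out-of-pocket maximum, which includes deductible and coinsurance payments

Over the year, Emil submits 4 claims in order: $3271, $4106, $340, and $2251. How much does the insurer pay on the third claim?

$289

Claim 1 — $3271: $2830 to deductible, leaving $441; 15% of $441 = $66.15. Patient owes $2896.15 (running OOP $2896.15). Plan pays $3271 − $2896.15 = $374.85.
Claim 2 — $4106: deductible met; 15% of $4106 = $615.90. Patient owes $615.90 (running OOP $3512.05). Plan pays $4106 − $615.90 = $3490.10.
Claim 3 — $340: 15% coinsurance on $340 = $51. Cost to patient: $51. OOP to date $3563.05. Insurer: $340 − $51 = $289.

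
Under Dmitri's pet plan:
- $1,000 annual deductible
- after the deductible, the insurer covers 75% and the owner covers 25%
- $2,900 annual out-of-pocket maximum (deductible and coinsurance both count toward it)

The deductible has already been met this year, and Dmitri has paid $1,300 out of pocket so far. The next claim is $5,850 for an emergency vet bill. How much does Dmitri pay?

The deductible is already satisfied, so the full bill goes to coinsurance.
Coinsurance: $5,850 × 25% = $1,462.50.
Cumulative spending $1,300 + $1,462.50 = $2,762.50 stays under the $2,900 maximum.

$1,462.50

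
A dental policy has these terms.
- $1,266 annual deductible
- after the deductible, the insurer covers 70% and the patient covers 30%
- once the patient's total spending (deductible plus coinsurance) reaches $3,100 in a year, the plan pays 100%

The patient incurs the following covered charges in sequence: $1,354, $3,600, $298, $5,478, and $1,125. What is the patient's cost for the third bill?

#1 ($1,354): deductible takes $1,266, $88 remains; 30% of $88 = $26.40. Patient owes $1,292.40 (running OOP $1,292.40).
#2 ($3,600): deductible already satisfied, so patient's share is 30% × $3,600 = $1,080. Cost to patient: $1,080. OOP to date $2,372.40.
#3 ($298): 30% coinsurance on $298 = $89.40. Cost to patient: $89.40. OOP to date $2,461.80.

$89.40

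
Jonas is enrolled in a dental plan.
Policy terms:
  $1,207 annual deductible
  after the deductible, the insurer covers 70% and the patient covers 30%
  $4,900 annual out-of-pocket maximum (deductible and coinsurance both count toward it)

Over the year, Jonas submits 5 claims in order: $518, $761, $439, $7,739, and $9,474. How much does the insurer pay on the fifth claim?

$8,256

Claim 1 — $518: entire amount goes to the deductible. Patient pays $518; OOP now $518. Plan pays $518 − $518 = $0.
Claim 2 — $761: deductible takes $689, $72 remains; 30% of $72 = $21.60. Cost to patient: $710.60. OOP to date $1,228.60. Insurer: $761 − $710.60 = $50.40.
Claim 3 — $439: 30% coinsurance on $439 = $131.70. Patient owes $131.70 (running OOP $1,360.30). Insurer: $439 − $131.70 = $307.30.
Claim 4 — $7,739: deductible met; 30% of $7,739 = $2,321.70. Patient pays $2,321.70; OOP now $3,682. Plan pays $7,739 − $2,321.70 = $5,417.30.
Claim 5 — $9,474: 30% coinsurance on $9,474 = $2,842.20. Adding that to $3,682 gives $6,524.20, past the $4,900 cap; patient pays only $4,900 − $3,682 = $1,218. Insurer: $9,474 − $1,218 = $8,256.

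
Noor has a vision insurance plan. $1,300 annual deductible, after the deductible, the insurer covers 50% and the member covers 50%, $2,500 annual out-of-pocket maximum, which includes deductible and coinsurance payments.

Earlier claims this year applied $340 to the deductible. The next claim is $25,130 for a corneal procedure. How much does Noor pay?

Remaining deductible: $1,300 − $340 = $960.
That leaves $25,130 − $960 = $24,170 for coinsurance.
Coinsurance: $24,170 × 50% = $12,085.
So the member owes $960 + $12,085 = $13,045 before any cap.
That would bring total out-of-pocket to $13,385, past the $2,500 cap. The member is capped at $2,500 − $340 = $2,160 on this claim.

$2,160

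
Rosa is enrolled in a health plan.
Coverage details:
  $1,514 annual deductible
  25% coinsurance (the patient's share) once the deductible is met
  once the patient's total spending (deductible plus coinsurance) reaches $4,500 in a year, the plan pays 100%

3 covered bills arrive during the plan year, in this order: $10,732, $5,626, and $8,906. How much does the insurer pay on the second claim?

Claim 1 — $10,732: $1,514 to deductible, leaving $9,218; patient's 25% is $2,304.50. Patient owes $3,818.50 (running OOP $3,818.50). Insurer: $10,732 − $3,818.50 = $6,913.50.
Claim 2 — $5,626: 25% coinsurance on $5,626 = $1,406.50. That would push OOP to $5,225, over the $4,500 cap, so patient pays $4,500 − $3,818.50 = $681.50. Plan pays $5,626 − $681.50 = $4,944.50.

$4,944.50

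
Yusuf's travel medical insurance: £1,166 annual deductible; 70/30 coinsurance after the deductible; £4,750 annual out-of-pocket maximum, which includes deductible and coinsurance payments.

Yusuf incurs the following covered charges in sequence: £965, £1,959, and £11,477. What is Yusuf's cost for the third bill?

#1 (£965): all of it applies to the deductible. Cost to traveler: £965. OOP to date £965.
#2 (£1,959): £201 finishes the deductible; £1,758 goes to coinsurance; coinsurance £1,758 × 30% = £527.40. Traveler pays £728.40; OOP now £1,693.40.
#3 (£11,477): 30% coinsurance on £11,477 = £3,443.10. OOP would hit £5,136.50 > £4,750, so the cap limits the traveler to £4,750 − £1,693.40 = £3,056.60.

£3,056.60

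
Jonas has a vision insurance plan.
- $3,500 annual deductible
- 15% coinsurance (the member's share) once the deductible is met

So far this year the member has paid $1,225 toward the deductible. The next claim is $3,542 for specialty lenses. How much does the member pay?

$2,465.05

Deductible still to meet: $3,500 − $1,225 = $2,275.
The remaining $1,267 (= $3,542 − $2,275) moves to coinsurance.
15% of $1,267 = $190.05 falls to the member.
That puts the member's cost at $2,275 + $190.05 = $2,465.05.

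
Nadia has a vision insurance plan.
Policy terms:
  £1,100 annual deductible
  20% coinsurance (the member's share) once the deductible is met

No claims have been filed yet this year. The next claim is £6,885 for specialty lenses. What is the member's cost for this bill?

Nothing has been paid toward the £1,100 deductible, so the first £1,100 of this charge is applied there.
That leaves £6,885 − £1,100 = £5,785 for coinsurance.
20% of £5,785 = £1,157 falls to the member.
Member responsibility: £1,100 + £1,157 = £2,257.

£2,257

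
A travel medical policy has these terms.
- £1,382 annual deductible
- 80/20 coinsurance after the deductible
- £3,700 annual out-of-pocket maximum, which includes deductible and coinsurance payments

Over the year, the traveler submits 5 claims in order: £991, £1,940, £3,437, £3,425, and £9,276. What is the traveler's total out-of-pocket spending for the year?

Claim 1 (£991): fully absorbed by the deductible. Cost to traveler: £991. OOP to date £991.
Claim 2 (£1,940): £391 finishes the deductible; £1,549 goes to coinsurance; traveler's 20% is £309.80. Traveler owes £700.80 (running OOP £1,691.80).
Claim 3 (£3,437): deductible already satisfied, so traveler's share is 20% × £3,437 = £687.40. Cost to traveler: £687.40. OOP to date £2,379.20.
Claim 4 (£3,425): 20% coinsurance on £3,425 = £685. Cost to traveler: £685. OOP to date £3,064.20.
Claim 5 (£9,276): deductible already satisfied, so traveler's share is 20% × £9,276 = £1,855.20. Adding that to £3,064.20 gives £4,919.40, past the £3,700 cap; traveler pays only £3,700 − £3,064.20 = £635.80.
Summing the traveler's payments: £991 + £700.80 + £687.40 + £685 + £635.80 = £3,700.

£3,700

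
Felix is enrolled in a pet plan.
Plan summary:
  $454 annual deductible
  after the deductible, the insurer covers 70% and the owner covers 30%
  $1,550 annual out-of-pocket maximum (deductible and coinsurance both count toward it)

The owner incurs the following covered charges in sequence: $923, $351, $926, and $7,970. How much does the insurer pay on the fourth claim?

$7,397.80

Bill 1, $923: $454 to deductible, leaving $469; coinsurance $469 × 30% = $140.70. Owner owes $594.70 (running OOP $594.70). Plan pays $923 − $594.70 = $328.30.
Bill 2, $351: deductible already satisfied, so owner's share is 30% × $351 = $105.30. Owner pays $105.30; OOP now $700. Plan pays $351 − $105.30 = $245.70.
Bill 3, $926: deductible met; 30% of $926 = $277.80. Cost to owner: $277.80. OOP to date $977.80. Plan pays $926 − $277.80 = $648.20.
Bill 4, $7,970: deductible already satisfied, so owner's share is 30% × $7,970 = $2,391. That would push OOP to $3,368.80, over the $1,550 cap, so owner pays $1,550 − $977.80 = $572.20. Insurer: $7,970 − $572.20 = $7,397.80.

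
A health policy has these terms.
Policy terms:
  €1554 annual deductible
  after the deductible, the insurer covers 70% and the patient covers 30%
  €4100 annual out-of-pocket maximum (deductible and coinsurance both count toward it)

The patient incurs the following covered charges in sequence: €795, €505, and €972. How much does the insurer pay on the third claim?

€502.60

Claim 1 — €795: fully absorbed by the deductible. Patient owes €795 (running OOP €795). Insurer: €795 − €795 = €0.
Claim 2 — €505: all of it applies to the deductible. Patient pays €505; OOP now €1300. Plan pays €505 − €505 = €0.
Claim 3 — €972: €254 to deductible, leaving €718; coinsurance €718 × 30% = €215.40. Cost to patient: €469.40. OOP to date €1769.40. Plan pays €972 − €469.40 = €502.60.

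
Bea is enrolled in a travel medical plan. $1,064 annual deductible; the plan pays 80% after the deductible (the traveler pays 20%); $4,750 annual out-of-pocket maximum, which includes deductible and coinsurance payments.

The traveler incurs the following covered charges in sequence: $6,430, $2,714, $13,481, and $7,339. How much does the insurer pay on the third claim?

$11,411

Claim 1 — $6,430: deductible takes $1,064, $5,366 remains; coinsurance $5,366 × 20% = $1,073.20. Traveler owes $2,137.20 (running OOP $2,137.20). Plan pays $6,430 − $2,137.20 = $4,292.80.
Claim 2 — $2,714: deductible already satisfied, so traveler's share is 20% × $2,714 = $542.80. Traveler pays $542.80; OOP now $2,680. Insurer: $2,714 − $542.80 = $2,171.20.
Claim 3 — $13,481: deductible already satisfied, so traveler's share is 20% × $13,481 = $2,696.20. That would push OOP to $5,376.20, over the $4,750 cap, so traveler pays $4,750 − $2,680 = $2,070. Plan pays $13,481 − $2,070 = $11,411.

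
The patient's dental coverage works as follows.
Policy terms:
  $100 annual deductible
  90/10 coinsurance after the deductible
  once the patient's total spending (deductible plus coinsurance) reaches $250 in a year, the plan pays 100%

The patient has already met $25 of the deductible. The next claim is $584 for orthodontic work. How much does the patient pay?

$125.90

Remaining deductible: $100 − $25 = $75.
That leaves $584 − $75 = $509 for coinsurance.
Patient's 10% share of $509 is $50.90.
Patient responsibility before any cap: $75 + $50.90 = $125.90.
Cumulative spending $25 + $125.90 = $150.90 stays under the $250 maximum.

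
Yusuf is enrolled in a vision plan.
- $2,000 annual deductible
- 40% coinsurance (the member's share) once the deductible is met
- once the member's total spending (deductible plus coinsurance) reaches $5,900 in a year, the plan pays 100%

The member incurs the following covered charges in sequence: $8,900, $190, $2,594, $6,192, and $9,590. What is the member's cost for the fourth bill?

$26.40

Claim 1 ($8,900): deductible takes $2,000, $6,900 remains; coinsurance $6,900 × 40% = $2,760. Cost to member: $4,760. OOP to date $4,760.
Claim 2 ($190): 40% coinsurance on $190 = $76. Cost to member: $76. OOP to date $4,836.
Claim 3 ($2,594): deductible already satisfied, so member's share is 40% × $2,594 = $1,037.60. Member owes $1,037.60 (running OOP $5,873.60).
Claim 4 ($6,192): 40% coinsurance on $6,192 = $2,476.80. That would push OOP to $8,350.40, over the $5,900 cap, so member pays $5,900 − $5,873.60 = $26.40.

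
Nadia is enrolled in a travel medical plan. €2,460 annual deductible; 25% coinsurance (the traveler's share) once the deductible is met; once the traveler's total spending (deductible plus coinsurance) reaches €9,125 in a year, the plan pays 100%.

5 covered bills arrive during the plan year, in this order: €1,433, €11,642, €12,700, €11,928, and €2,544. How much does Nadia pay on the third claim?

€3,175

#1 (€1,433): entire amount goes to the deductible. Traveler pays €1,433; OOP now €1,433.
#2 (€11,642): €1,027 to deductible, leaving €10,615; coinsurance €10,615 × 25% = €2,653.75. Traveler pays €3,680.75; OOP now €5,113.75.
#3 (€12,700): deductible met; 25% of €12,700 = €3,175. Traveler pays €3,175; OOP now €8,288.75.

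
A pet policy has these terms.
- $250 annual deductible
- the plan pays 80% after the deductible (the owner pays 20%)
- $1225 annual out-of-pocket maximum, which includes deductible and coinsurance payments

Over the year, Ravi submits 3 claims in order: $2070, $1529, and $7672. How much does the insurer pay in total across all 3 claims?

$10046

Bill 1, $2070: $250 to deductible, leaving $1820; 20% of $1820 = $364. Owner owes $614 (running OOP $614). Insurer: $2070 − $614 = $1456.
Bill 2, $1529: 20% coinsurance on $1529 = $305.80. Owner owes $305.80 (running OOP $919.80). Plan pays $1529 − $305.80 = $1223.20.
Bill 3, $7672: 20% coinsurance on $7672 = $1534.40. Adding that to $919.80 gives $2454.20, past the $1225 cap; owner pays only $1225 − $919.80 = $305.20. Insurer: $7672 − $305.20 = $7366.80.
Insurer total: $1456 + $1223.20 + $7366.80 = $10046.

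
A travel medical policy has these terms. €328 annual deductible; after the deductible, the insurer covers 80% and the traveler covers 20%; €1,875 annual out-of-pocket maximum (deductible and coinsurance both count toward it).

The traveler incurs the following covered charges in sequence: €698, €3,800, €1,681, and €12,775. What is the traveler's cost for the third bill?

#1 (€698): €328 finishes the deductible; €370 goes to coinsurance; coinsurance €370 × 20% = €74. Traveler pays €402; OOP now €402.
#2 (€3,800): deductible met; 20% of €3,800 = €760. Traveler owes €760 (running OOP €1,162).
#3 (€1,681): deductible met; 20% of €1,681 = €336.20. Cost to traveler: €336.20. OOP to date €1,498.20.

€336.20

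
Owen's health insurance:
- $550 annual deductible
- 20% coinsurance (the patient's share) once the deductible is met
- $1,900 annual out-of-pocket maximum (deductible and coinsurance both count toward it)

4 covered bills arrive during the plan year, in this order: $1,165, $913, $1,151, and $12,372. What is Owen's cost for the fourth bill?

Bill 1, $1,165: deductible takes $550, $615 remains; 20% of $615 = $123. Cost to patient: $673. OOP to date $673.
Bill 2, $913: deductible already satisfied, so patient's share is 20% × $913 = $182.60. Cost to patient: $182.60. OOP to date $855.60.
Bill 3, $1,151: deductible already satisfied, so patient's share is 20% × $1,151 = $230.20. Cost to patient: $230.20. OOP to date $1,085.80.
Bill 4, $12,372: deductible already satisfied, so patient's share is 20% × $12,372 = $2,474.40. Adding that to $1,085.80 gives $3,560.20, past the $1,900 cap; patient pays only $1,900 − $1,085.80 = $814.20.

$814.20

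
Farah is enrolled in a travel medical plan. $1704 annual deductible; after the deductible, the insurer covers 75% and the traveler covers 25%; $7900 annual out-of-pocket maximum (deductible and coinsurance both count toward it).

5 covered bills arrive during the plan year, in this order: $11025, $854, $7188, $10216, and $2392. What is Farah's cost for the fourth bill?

Claim 1 ($11025): $1704 finishes the deductible; $9321 goes to coinsurance; 25% of $9321 = $2330.25. Cost to traveler: $4034.25. OOP to date $4034.25.
Claim 2 ($854): deductible already satisfied, so traveler's share is 25% × $854 = $213.50. Traveler pays $213.50; OOP now $4247.75.
Claim 3 ($7188): 25% coinsurance on $7188 = $1797. Traveler owes $1797 (running OOP $6044.75).
Claim 4 ($10216): deductible met; 25% of $10216 = $2554. Adding that to $6044.75 gives $8598.75, past the $7900 cap; traveler pays only $7900 − $6044.75 = $1855.25.

$1855.25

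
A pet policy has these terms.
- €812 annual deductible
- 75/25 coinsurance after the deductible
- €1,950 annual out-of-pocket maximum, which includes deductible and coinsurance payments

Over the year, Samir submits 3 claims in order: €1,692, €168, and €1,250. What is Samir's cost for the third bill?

€312.50

Bill 1, €1,692: €812 finishes the deductible; €880 goes to coinsurance; owner's 25% is €220. Owner pays €1,032; OOP now €1,032.
Bill 2, €168: deductible met; 25% of €168 = €42. Owner owes €42 (running OOP €1,074).
Bill 3, €1,250: 25% coinsurance on €1,250 = €312.50. Owner owes €312.50 (running OOP €1,386.50).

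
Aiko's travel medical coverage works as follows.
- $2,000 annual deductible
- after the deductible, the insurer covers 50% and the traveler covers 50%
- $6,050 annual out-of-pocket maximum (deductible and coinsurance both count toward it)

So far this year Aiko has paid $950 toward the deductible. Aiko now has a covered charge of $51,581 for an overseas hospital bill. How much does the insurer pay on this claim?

$950 of the $2,000 deductible is already met, leaving $1,050.
That leaves $51,581 − $1,050 = $50,531 for coinsurance.
Traveler's 50% share of $50,531 is $25,265.50.
That puts the traveler's cost at $1,050 + $25,265.50 = $26,315.50 before any cap.
That would bring total out-of-pocket to $27,265.50, past the $6,050 cap. The traveler is capped at $6,050 − $950 = $5,100 on this claim.
The insurer covers the remainder: $51,581 − $5,100 = $46,481.

$46,481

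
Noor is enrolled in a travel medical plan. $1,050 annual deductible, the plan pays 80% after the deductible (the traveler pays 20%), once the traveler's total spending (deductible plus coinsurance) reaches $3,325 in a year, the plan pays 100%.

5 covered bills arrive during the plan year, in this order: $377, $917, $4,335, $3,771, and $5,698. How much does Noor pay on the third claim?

$867

Bill 1, $377: entire amount goes to the deductible. Cost to traveler: $377. OOP to date $377.
Bill 2, $917: $673 finishes the deductible; $244 goes to coinsurance; 20% of $244 = $48.80. Traveler owes $721.80 (running OOP $1,098.80).
Bill 3, $4,335: deductible met; 20% of $4,335 = $867. Traveler owes $867 (running OOP $1,965.80).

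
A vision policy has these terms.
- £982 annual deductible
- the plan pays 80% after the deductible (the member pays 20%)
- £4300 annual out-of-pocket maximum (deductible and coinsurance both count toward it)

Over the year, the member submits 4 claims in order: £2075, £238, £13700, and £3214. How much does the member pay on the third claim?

#1 (£2075): £982 finishes the deductible; £1093 goes to coinsurance; 20% of £1093 = £218.60. Cost to member: £1200.60. OOP to date £1200.60.
#2 (£238): deductible already satisfied, so member's share is 20% × £238 = £47.60. Member owes £47.60 (running OOP £1248.20).
#3 (£13700): 20% coinsurance on £13700 = £2740. Member pays £2740; OOP now £3988.20.

£2740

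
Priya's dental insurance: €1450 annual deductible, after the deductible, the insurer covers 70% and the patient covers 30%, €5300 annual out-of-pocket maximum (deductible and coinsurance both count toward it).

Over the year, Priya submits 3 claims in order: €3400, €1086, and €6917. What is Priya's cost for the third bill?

#1 (€3400): deductible takes €1450, €1950 remains; coinsurance €1950 × 30% = €585. Cost to patient: €2035. OOP to date €2035.
#2 (€1086): 30% coinsurance on €1086 = €325.80. Cost to patient: €325.80. OOP to date €2360.80.
#3 (€6917): deductible met; 30% of €6917 = €2075.10. Patient owes €2075.10 (running OOP €4435.90).

€2075.10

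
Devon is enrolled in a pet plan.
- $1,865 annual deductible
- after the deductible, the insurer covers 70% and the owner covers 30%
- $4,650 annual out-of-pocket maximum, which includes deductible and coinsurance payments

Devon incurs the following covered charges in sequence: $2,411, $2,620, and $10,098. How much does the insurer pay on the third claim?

$8,262.80

Claim 1 ($2,411): $1,865 to deductible, leaving $546; 30% of $546 = $163.80. Owner pays $2,028.80; OOP now $2,028.80. Plan pays $2,411 − $2,028.80 = $382.20.
Claim 2 ($2,620): deductible already satisfied, so owner's share is 30% × $2,620 = $786. Owner pays $786; OOP now $2,814.80. Plan pays $2,620 − $786 = $1,834.
Claim 3 ($10,098): deductible met; 30% of $10,098 = $3,029.40. That would push OOP to $5,844.20, over the $4,650 cap, so owner pays $4,650 − $2,814.80 = $1,835.20. Plan pays $10,098 − $1,835.20 = $8,262.80.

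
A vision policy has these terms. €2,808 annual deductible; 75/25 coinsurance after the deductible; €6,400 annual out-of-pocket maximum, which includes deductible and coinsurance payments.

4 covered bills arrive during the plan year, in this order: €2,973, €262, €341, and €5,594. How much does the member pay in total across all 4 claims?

€4,398.50

Bill 1, €2,973: €2,808 finishes the deductible; €165 goes to coinsurance; member's 25% is €41.25. Cost to member: €2,849.25. OOP to date €2,849.25.
Bill 2, €262: deductible met; 25% of €262 = €65.50. Member owes €65.50 (running OOP €2,914.75).
Bill 3, €341: deductible met; 25% of €341 = €85.25. Member pays €85.25; OOP now €3,000.
Bill 4, €5,594: deductible met; 25% of €5,594 = €1,398.50. Member pays €1,398.50; OOP now €4,398.50.
Total paid by the member: €2,849.25 + €65.50 + €85.25 + €1,398.50 = €4,398.50.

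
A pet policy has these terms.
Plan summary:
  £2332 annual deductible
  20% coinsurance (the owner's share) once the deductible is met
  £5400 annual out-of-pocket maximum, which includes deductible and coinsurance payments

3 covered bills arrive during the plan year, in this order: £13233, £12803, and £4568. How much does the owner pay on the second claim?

Bill 1, £13233: £2332 finishes the deductible; £10901 goes to coinsurance; owner's 20% is £2180.20. Cost to owner: £4512.20. OOP to date £4512.20.
Bill 2, £12803: deductible already satisfied, so owner's share is 20% × £12803 = £2560.60. That would push OOP to £7072.80, over the £5400 cap, so owner pays £5400 − £4512.20 = £887.80.

£887.80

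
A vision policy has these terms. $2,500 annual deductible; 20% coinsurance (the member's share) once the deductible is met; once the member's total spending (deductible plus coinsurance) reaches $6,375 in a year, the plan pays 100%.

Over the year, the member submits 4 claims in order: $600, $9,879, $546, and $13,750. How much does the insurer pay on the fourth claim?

Claim 1 ($600): all of it applies to the deductible. Member pays $600; OOP now $600. Insurer: $600 − $600 = $0.
Claim 2 ($9,879): deductible takes $1,900, $7,979 remains; 20% of $7,979 = $1,595.80. Cost to member: $3,495.80. OOP to date $4,095.80. Plan pays $9,879 − $3,495.80 = $6,383.20.
Claim 3 ($546): 20% coinsurance on $546 = $109.20. Member pays $109.20; OOP now $4,205. Insurer: $546 − $109.20 = $436.80.
Claim 4 ($13,750): deductible already satisfied, so member's share is 20% × $13,750 = $2,750. Adding that to $4,205 gives $6,955, past the $6,375 cap; member pays only $6,375 − $4,205 = $2,170. Insurer: $13,750 − $2,170 = $11,580.

$11,580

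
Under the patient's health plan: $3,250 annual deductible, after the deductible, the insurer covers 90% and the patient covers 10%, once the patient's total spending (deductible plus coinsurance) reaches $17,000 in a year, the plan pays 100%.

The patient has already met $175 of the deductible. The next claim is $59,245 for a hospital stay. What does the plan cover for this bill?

$175 of the $3,250 deductible is already met, leaving $3,075.
That leaves $59,245 − $3,075 = $56,170 for coinsurance.
Patient's 10% share of $56,170 is $5,617.
Patient responsibility before any cap: $3,075 + $5,617 = $8,692.
Cumulative spending $175 + $8,692 = $8,867 stays under the $17,000 maximum.
The insurer covers the remainder: $59,245 − $8,692 = $50,553.

$50,553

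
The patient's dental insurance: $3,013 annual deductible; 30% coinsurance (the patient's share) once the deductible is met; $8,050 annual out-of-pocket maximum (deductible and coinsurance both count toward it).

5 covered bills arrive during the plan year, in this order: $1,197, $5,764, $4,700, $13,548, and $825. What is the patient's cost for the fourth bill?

Bill 1, $1,197: entire amount goes to the deductible. Patient owes $1,197 (running OOP $1,197).
Bill 2, $5,764: $1,816 to deductible, leaving $3,948; 30% of $3,948 = $1,184.40. Cost to patient: $3,000.40. OOP to date $4,197.40.
Bill 3, $4,700: deductible met; 30% of $4,700 = $1,410. Patient pays $1,410; OOP now $5,607.40.
Bill 4, $13,548: deductible met; 30% of $13,548 = $4,064.40. Adding that to $5,607.40 gives $9,671.80, past the $8,050 cap; patient pays only $8,050 − $5,607.40 = $2,442.60.

$2,442.60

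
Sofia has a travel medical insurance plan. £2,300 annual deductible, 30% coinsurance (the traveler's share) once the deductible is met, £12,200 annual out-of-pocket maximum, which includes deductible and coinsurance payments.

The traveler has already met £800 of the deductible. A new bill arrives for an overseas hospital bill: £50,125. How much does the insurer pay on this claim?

Remaining deductible: £2,300 − £800 = £1,500.
That leaves £50,125 − £1,500 = £48,625 for coinsurance.
30% of £48,625 = £14,587.50 falls to the traveler.
So the traveler owes £1,500 + £14,587.50 = £16,087.50 before any cap.
Year-to-date out-of-pocket would reach £800 + £16,087.50 = £16,887.50, above the £12,200 maximum, so the traveler pays only £12,200 − £800 = £11,400.
The insurer covers the remainder: £50,125 − £11,400 = £38,725.

£38,725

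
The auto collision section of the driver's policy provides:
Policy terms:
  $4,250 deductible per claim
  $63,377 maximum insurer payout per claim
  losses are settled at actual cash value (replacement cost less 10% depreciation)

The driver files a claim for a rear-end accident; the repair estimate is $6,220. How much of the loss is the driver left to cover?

Depreciate 10%: the covered value is $6,220 × 0.9 = $5,598.
After the deductible, $5,598 − $4,250 = $1,348 remains.
$1,348 ≤ $63,377, so the limit doesn't bind; insurer pays $1,348.
Out of pocket: $6,220 − $1,348 = $4,872.

$4,872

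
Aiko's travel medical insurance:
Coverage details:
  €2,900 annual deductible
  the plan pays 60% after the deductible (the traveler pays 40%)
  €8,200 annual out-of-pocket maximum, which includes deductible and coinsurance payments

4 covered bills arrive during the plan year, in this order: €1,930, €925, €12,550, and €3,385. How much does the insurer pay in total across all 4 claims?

€10,590

Claim 1 — €1,930: all of it applies to the deductible. Cost to traveler: €1,930. OOP to date €1,930. Plan pays €1,930 − €1,930 = €0.
Claim 2 — €925: entire amount goes to the deductible. Traveler owes €925 (running OOP €2,855). Insurer: €925 − €925 = €0.
Claim 3 — €12,550: €45 to deductible, leaving €12,505; traveler's 40% is €5,002. Cost to traveler: €5,047. OOP to date €7,902. Plan pays €12,550 − €5,047 = €7,503.
Claim 4 — €3,385: 40% coinsurance on €3,385 = €1,354. OOP would hit €9,256 > €8,200, so the cap limits the traveler to €8,200 − €7,902 = €298. Plan pays €3,385 − €298 = €3,087.
Insurer total = bills − traveler's total = €18,790 − €8,200 = €10,590.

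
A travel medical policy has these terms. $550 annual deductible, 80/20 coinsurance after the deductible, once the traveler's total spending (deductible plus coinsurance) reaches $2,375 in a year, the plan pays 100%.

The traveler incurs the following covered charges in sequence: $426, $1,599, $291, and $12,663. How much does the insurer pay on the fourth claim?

$11,191.20

Claim 1 ($426): all of it applies to the deductible. Traveler pays $426; OOP now $426. Plan pays $426 − $426 = $0.
Claim 2 ($1,599): deductible takes $124, $1,475 remains; 20% of $1,475 = $295. Cost to traveler: $419. OOP to date $845. Insurer: $1,599 − $419 = $1,180.
Claim 3 ($291): deductible already satisfied, so traveler's share is 20% × $291 = $58.20. Traveler owes $58.20 (running OOP $903.20). Insurer: $291 − $58.20 = $232.80.
Claim 4 ($12,663): deductible met; 20% of $12,663 = $2,532.60. That would push OOP to $3,435.80, over the $2,375 cap, so traveler pays $2,375 − $903.20 = $1,471.80. Insurer: $12,663 − $1,471.80 = $11,191.20.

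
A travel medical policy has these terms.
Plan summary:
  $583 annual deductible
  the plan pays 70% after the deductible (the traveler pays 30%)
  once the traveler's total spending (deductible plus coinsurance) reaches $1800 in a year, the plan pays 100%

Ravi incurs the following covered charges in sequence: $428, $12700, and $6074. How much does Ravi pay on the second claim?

Claim 1 ($428): fully absorbed by the deductible. Traveler owes $428 (running OOP $428).
Claim 2 ($12700): $155 to deductible, leaving $12545; traveler's 30% is $3763.50. Together that's $155 + $3763.50 = $3918.50. That would push OOP to $4346.50, over the $1800 cap, so traveler pays $1800 − $428 = $1372.

$1372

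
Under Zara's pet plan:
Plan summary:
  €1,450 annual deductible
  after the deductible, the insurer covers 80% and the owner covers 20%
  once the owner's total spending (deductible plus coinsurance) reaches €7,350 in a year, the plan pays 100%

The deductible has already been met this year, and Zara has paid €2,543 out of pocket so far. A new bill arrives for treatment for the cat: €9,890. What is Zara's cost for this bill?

The deductible is already satisfied, so the full bill goes to coinsurance.
20% of €9,890 = €1,978 falls to the owner.
Total out-of-pocket so far would be €2,543 + €1,978 = €4,521, below the €7,350 cap — no reduction.

€1,978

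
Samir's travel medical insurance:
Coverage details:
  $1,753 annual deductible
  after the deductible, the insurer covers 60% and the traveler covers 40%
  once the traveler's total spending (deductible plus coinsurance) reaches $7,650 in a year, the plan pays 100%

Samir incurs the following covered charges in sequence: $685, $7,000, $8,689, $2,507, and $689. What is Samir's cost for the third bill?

$3,475.60

#1 ($685): entire amount goes to the deductible. Traveler pays $685; OOP now $685.
#2 ($7,000): $1,068 finishes the deductible; $5,932 goes to coinsurance; traveler's 40% is $2,372.80. Traveler pays $3,440.80; OOP now $4,125.80.
#3 ($8,689): deductible already satisfied, so traveler's share is 40% × $8,689 = $3,475.60. Traveler pays $3,475.60; OOP now $7,601.40.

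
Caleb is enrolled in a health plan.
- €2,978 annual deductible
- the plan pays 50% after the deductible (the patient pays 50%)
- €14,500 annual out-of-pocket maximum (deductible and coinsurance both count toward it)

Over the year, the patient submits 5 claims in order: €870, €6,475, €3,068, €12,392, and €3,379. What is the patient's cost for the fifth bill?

Claim 1 — €870: all of it applies to the deductible. Patient pays €870; OOP now €870.
Claim 2 — €6,475: €2,108 finishes the deductible; €4,367 goes to coinsurance; 50% of €4,367 = €2,183.50. Patient owes €4,291.50 (running OOP €5,161.50).
Claim 3 — €3,068: 50% coinsurance on €3,068 = €1,534. Patient pays €1,534; OOP now €6,695.50.
Claim 4 — €12,392: 50% coinsurance on €12,392 = €6,196. Patient owes €6,196 (running OOP €12,891.50).
Claim 5 — €3,379: deductible met; 50% of €3,379 = €1,689.50. Adding that to €12,891.50 gives €14,581, past the €14,500 cap; patient pays only €14,500 − €12,891.50 = €1,608.50.

€1,608.50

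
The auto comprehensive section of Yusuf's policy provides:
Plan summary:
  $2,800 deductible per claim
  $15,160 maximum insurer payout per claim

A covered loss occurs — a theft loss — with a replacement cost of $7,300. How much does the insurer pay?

$4,500

Subtract the deductible: $7,300 − $2,800 = $4,500.
$4,500 ≤ $15,160, so the limit doesn't bind; insurer pays $4,500.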